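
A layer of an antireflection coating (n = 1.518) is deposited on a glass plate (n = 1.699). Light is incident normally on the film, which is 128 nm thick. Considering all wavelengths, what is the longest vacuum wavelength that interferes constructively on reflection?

At the upper boundary (n = 1.0 to n = 1.518) the reflected ray undergoes a half-wave phase shift.
Ray reflecting at the bottom interface goes from n = 1.518 toward n = 1.699: a half-wave phase shift.
Net: no relative phase inversion (both shifts match).
With no net inversion, constructive interference in reflection requires 2 n t = m λ.
λ = 2 n t / m. The longest wavelength is m = 1: λ = 2 × 1.518 × 128 / 1.00 = 389 nm.

389 nm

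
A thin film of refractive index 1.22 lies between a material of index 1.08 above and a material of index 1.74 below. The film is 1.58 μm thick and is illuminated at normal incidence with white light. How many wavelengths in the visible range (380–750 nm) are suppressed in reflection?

At the upper boundary (n = 1.08 to n = 1.22) the reflected ray undergoes a half-wave phase shift.
Ray reflecting at the bottom interface goes from n = 1.22 toward n = 1.74: a half-wave phase shift.
The two reflections carry the same phase change, so no net offset.
For weak reflection here: 2 n t = (m + ½) λ.
λ = 2 n t / (m + ½) = 3855 / (m + ½) nm.
m=4: 857 nm (IR); m=5: 701 nm (visible); m=6: 593 nm (visible); m=7: 514 nm (visible); m=8: 454 nm (visible); m=9: 406 nm (visible); m=10: 367 nm (UV).

5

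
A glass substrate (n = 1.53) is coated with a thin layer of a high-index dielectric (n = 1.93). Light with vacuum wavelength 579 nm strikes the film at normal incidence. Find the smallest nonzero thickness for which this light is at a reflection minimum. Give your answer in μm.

Ray reflecting at the top interface goes from n = 1.0 toward n = 1.93: a half-wave phase shift.
Bottom surface (1.93 → 1.53): reflection off a lower-index medium gives no phase shift.
The two reflections differ by half a wavelength.
With one net inversion, destructive interference in reflection requires 2 n t = m λ.
The smallest nonzero thickness corresponds to m = 1: t = m λ / (2 n) = 1.00 × 579 / (2 × 1.93) = 150 nm.

0.150 μm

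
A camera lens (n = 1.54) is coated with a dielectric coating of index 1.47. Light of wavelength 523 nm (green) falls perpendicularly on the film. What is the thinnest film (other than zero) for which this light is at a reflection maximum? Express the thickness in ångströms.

Ray reflecting at the top interface goes from n = 1.0 toward n = 1.47: a half-wave phase shift.
Bottom surface (1.47 → 1.54): reflection off a higher-index medium gives a half-wave phase shift.
Net: no relative phase inversion (both shifts match).
For bright reflection here: 2 n t = m λ.
Minimum nonzero at m = 1: t = λ / (2 n) = 523 / (2 × 1.47) = 178 nm.

1779 Å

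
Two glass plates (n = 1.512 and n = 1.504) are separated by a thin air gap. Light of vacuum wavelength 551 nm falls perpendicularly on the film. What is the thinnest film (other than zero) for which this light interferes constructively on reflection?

138 nm

Top surface (1.512 → 1.0): reflection off a lower-index medium gives no phase shift.
Bottom surface (1.0 → 1.504): reflection off a higher-index medium gives a half-wave phase shift.
Exactly one π shift → a net half-wave offset.
With one net inversion, constructive interference in reflection requires 2 n t = (m + ½) λ.
Minimum at m = 0: t = λ / (4 n) = 551 / (4 × 1.0) = 138 nm.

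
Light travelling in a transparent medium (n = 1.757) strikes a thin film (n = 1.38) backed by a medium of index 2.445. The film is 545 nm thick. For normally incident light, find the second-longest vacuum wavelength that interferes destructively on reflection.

752 nm

Ray reflecting at the top interface goes from n = 1.757 toward n = 1.38: no phase shift.
Ray reflecting at the bottom interface goes from n = 1.38 toward n = 2.445: a half-wave phase shift.
Exactly one π shift → a net half-wave offset.
So the condition for destructive reflection is 2 n t = m λ.
λ = 2 n t / m. The second-longest wavelength is m = 2: λ = 2 × 1.38 × 545 / 2.00 = 752 nm.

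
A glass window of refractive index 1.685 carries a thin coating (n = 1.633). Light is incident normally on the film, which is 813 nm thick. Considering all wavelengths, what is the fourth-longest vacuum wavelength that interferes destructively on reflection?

Top surface (1.0 → 1.633): reflection off a higher-index medium gives a half-wave phase shift.
Ray reflecting at the bottom interface goes from n = 1.633 toward n = 1.685: a half-wave phase shift.
Net: no relative phase inversion (both shifts match).
For dark reflection here: 2 n t = (m + ½) λ.
λ = 2 n t / (m + ½). The fourth-longest wavelength is m = 3: λ = 2 × 1.633 × 813 / 3.50 = 759 nm.

759 nm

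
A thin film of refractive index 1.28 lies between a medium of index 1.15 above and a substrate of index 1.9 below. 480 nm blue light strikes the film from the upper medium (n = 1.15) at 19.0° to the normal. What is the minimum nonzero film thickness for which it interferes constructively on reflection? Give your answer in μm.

Top surface (1.15 → 1.28): reflection off a higher-index medium gives a half-wave phase shift.
Ray reflecting at the bottom interface goes from n = 1.28 toward n = 1.9: a half-wave phase shift.
The two reflections carry the same phase change, so no net offset.
So the condition for constructive reflection is 2 n t cos θ_r = m λ.
Snell's law: 1.15 sin 19.0° = 1.28 sin θ_r → sin θ_r = 0.293, cos θ_r = 0.956.
Minimum nonzero at m = 1: t = λ / (2 n cos θ_r) = 480 / (2 × 1.28 × 0.956) = 196 nm.

0.196 μm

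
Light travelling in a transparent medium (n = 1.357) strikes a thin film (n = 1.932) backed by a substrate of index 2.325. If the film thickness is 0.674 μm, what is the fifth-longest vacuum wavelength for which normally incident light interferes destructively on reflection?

579 nm

Top surface (1.357 → 1.932): reflection off a higher-index medium gives a half-wave phase shift.
Ray reflecting at the bottom interface goes from n = 1.932 toward n = 2.325: a half-wave phase shift.
Net: no relative phase inversion (both shifts match).
With no net inversion, destructive interference in reflection requires 2 n t = (m + ½) λ.
λ = 2 n t / (m + ½). The fifth-longest wavelength is m = 4: λ = 2 × 1.932 × 674 / 4.50 = 579 nm.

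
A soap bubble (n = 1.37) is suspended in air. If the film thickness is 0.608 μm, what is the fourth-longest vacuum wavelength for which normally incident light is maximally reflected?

Top surface (1.0 → 1.37): reflection off a higher-index medium gives a half-wave phase shift.
Bottom surface (1.37 → 1.0): reflection off a lower-index medium gives no phase shift.
Exactly one π shift → a net half-wave offset.
For bright reflection here: 2 n t = (m + ½) λ.
λ = 2 n t / (m + ½). The fourth-longest wavelength is m = 3: λ = 2 × 1.37 × 608 / 3.50 = 476 nm.

476 nm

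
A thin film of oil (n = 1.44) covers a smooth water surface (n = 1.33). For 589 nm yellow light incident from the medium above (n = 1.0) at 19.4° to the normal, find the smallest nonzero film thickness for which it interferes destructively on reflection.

At the upper boundary (n = 1.0 to n = 1.44) the reflected ray undergoes a half-wave phase shift.
At the lower boundary (n = 1.44 to n = 1.33) the reflected ray undergoes no phase shift.
Net: one phase inversion between the two reflected rays.
For weak reflection here: 2 n t cos θ_r = m λ.
Snell's law: 1.0 sin 19.4° = 1.44 sin θ_r → sin θ_r = 0.231, cos θ_r = 0.973.
Minimum nonzero at m = 1: t = λ / (2 n cos θ_r) = 589 / (2 × 1.44 × 0.973) = 210 nm.

210 nm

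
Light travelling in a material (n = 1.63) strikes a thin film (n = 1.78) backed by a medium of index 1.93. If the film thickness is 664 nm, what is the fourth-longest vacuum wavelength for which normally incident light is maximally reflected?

At the upper boundary (n = 1.63 to n = 1.78) the reflected ray undergoes a half-wave phase shift.
At the lower boundary (n = 1.78 to n = 1.93) the reflected ray undergoes a half-wave phase shift.
Zero or two π shifts → no net half-wave offset.
So the condition for constructive reflection is 2 n t = m λ.
λ = 2 n t / m. The fourth-longest wavelength is m = 4: λ = 2 × 1.78 × 664 / 4.00 = 591 nm.

591 nm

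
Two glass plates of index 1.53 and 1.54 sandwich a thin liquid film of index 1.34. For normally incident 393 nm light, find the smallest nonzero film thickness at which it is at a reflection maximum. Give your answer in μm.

0.0733 μm

Ray reflecting at the top interface goes from n = 1.53 toward n = 1.34: no phase shift.
Bottom surface (1.34 → 1.54): reflection off a higher-index medium gives a half-wave phase shift.
Net: one phase inversion between the two reflected rays.
With one net inversion, constructive interference in reflection requires 2 n t = (m + ½) λ.
Minimum at m = 0: t = λ / (4 n) = 393 / (4 × 1.34) = 73.3 nm.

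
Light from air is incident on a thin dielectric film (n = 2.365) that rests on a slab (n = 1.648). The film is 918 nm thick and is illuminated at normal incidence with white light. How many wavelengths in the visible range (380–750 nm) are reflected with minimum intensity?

At the upper boundary (n = 1.0 to n = 2.365) the reflected ray undergoes a half-wave phase shift.
Ray reflecting at the bottom interface goes from n = 2.365 toward n = 1.648: no phase shift.
Exactly one π shift → a net half-wave offset.
For dark reflection here: 2 n t = m λ.
λ = 2 n t / m = 4342 / m nm.
m=5: 868 nm (IR); m=6: 724 nm (visible); m=7: 620 nm (visible); m=8: 543 nm (visible); m=9: 482 nm (visible); m=10: 434 nm (visible); m=11: 395 nm (visible); m=12: 362 nm (UV).

6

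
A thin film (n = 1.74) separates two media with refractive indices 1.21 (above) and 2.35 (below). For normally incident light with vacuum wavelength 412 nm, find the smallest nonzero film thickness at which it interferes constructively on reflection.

At the upper boundary (n = 1.21 to n = 1.74) the reflected ray undergoes a half-wave phase shift.
Ray reflecting at the bottom interface goes from n = 1.74 toward n = 2.35: a half-wave phase shift.
Zero or two π shifts → no net half-wave offset.
With no net inversion, constructive interference in reflection requires 2 n t = m λ.
Minimum nonzero at m = 1: t = λ / (2 n) = 412 / (2 × 1.74) = 118 nm.

118 nm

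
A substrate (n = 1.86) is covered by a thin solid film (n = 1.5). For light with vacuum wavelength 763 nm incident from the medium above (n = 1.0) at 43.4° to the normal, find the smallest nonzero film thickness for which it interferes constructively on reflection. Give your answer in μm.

Ray reflecting at the top interface goes from n = 1.0 toward n = 1.5: a half-wave phase shift.
At the lower boundary (n = 1.5 to n = 1.86) the reflected ray undergoes a half-wave phase shift.
Net: no relative phase inversion (both shifts match).
So the condition for constructive reflection is 2 n t cos θ_r = m λ.
Snell's law: 1.0 sin 43.4° = 1.5 sin θ_r → sin θ_r = 0.458, cos θ_r = 0.889.
Minimum nonzero at m = 1: t = λ / (2 n cos θ_r) = 763 / (2 × 1.5 × 0.889) = 286 nm.

0.286 μm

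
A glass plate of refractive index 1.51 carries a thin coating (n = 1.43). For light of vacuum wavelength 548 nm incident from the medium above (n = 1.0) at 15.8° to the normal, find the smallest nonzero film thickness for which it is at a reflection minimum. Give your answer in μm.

0.0976 μm

Ray reflecting at the top interface goes from n = 1.0 toward n = 1.43: a half-wave phase shift.
Ray reflecting at the bottom interface goes from n = 1.43 toward n = 1.51: a half-wave phase shift.
The two reflections carry the same phase change, so no net offset.
For dark reflection here: 2 n t cos θ_r = (m + ½) λ.
Snell's law: 1.0 sin 15.8° = 1.43 sin θ_r → sin θ_r = 0.190, cos θ_r = 0.982.
Minimum at m = 0: t = λ / (4 n cos θ_r) = 548 / (4 × 1.43 × 0.982) = 97.6 nm.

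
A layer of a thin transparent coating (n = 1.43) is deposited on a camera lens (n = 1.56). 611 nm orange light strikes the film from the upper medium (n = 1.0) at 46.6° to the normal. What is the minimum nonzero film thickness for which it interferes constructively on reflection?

At the upper boundary (n = 1.0 to n = 1.43) the reflected ray undergoes a half-wave phase shift.
Ray reflecting at the bottom interface goes from n = 1.43 toward n = 1.56: a half-wave phase shift.
The two reflections carry the same phase change, so no net offset.
For maximum reflection here: 2 n t cos θ_r = m λ.
Snell's law: 1.0 sin 46.6° = 1.43 sin θ_r → sin θ_r = 0.508, cos θ_r = 0.861.
Minimum nonzero at m = 1: t = λ / (2 n cos θ_r) = 611 / (2 × 1.43 × 0.861) = 248 nm.

248 nm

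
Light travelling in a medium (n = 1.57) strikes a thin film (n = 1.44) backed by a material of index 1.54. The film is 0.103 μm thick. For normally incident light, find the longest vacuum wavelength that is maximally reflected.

Ray reflecting at the top interface goes from n = 1.57 toward n = 1.44: no phase shift.
Ray reflecting at the bottom interface goes from n = 1.44 toward n = 1.54: a half-wave phase shift.
The two reflections differ by half a wavelength.
So the condition for constructive reflection is 2 n t = (m + ½) λ.
λ = 2 n t / (m + ½). The longest wavelength is m = 0: λ = 2 × 1.44 × 103 / 0.500 = 593 nm.

593 nm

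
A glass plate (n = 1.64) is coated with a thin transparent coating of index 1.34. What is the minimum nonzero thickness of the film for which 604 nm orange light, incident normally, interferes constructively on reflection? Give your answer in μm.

Ray reflecting at the top interface goes from n = 1.0 toward n = 1.34: a half-wave phase shift.
Bottom surface (1.34 → 1.64): reflection off a higher-index medium gives a half-wave phase shift.
Zero or two π shifts → no net half-wave offset.
So the condition for constructive reflection is 2 n t = m λ.
Minimum nonzero at m = 1: t = λ / (2 n) = 604 / (2 × 1.34) = 225 nm.

0.225 μm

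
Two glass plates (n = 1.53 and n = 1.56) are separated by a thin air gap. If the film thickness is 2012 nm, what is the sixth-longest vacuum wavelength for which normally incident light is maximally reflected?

Ray reflecting at the top interface goes from n = 1.53 toward n = 1.0: no phase shift.
Ray reflecting at the bottom interface goes from n = 1.0 toward n = 1.56: a half-wave phase shift.
Net: one phase inversion between the two reflected rays.
So the condition for constructive reflection is 2 n t = (m + ½) λ.
λ = 2 n t / (m + ½). The sixth-longest wavelength is m = 5: λ = 2 × 1.0 × 2012 / 5.50 = 732 nm.

732 nm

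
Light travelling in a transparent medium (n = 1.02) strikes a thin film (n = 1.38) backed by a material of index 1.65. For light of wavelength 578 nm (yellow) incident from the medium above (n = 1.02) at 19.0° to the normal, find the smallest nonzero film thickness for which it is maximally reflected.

216 nm

At the upper boundary (n = 1.02 to n = 1.38) the reflected ray undergoes a half-wave phase shift.
Bottom surface (1.38 → 1.65): reflection off a higher-index medium gives a half-wave phase shift.
Zero or two π shifts → no net half-wave offset.
So the condition for constructive reflection is 2 n t cos θ_r = m λ.
Snell's law: 1.02 sin 19.0° = 1.38 sin θ_r → sin θ_r = 0.241, cos θ_r = 0.971.
Minimum nonzero at m = 1: t = λ / (2 n cos θ_r) = 578 / (2 × 1.38 × 0.971) = 216 nm.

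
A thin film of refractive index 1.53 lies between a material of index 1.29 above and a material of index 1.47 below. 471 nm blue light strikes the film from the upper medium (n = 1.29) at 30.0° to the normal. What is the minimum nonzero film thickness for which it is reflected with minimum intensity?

170 nm

Ray reflecting at the top interface goes from n = 1.29 toward n = 1.53: a half-wave phase shift.
Ray reflecting at the bottom interface goes from n = 1.53 toward n = 1.47: no phase shift.
Exactly one π shift → a net half-wave offset.
For minimum reflection here: 2 n t cos θ_r = m λ.
Snell's law: 1.29 sin 30.0° = 1.53 sin θ_r → sin θ_r = 0.422, cos θ_r = 0.907.
Minimum nonzero at m = 1: t = λ / (2 n cos θ_r) = 471 / (2 × 1.53 × 0.907) = 170 nm.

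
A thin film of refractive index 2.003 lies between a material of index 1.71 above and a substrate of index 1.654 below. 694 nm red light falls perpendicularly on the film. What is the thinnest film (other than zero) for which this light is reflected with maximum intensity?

86.6 nm

Ray reflecting at the top interface goes from n = 1.71 toward n = 2.003: a half-wave phase shift.
At the lower boundary (n = 2.003 to n = 1.654) the reflected ray undergoes no phase shift.
The two reflections differ by half a wavelength.
So the condition for constructive reflection is 2 n t = (m + ½) λ.
Minimum at m = 0: t = λ / (4 n) = 694 / (4 × 2.003) = 86.6 nm.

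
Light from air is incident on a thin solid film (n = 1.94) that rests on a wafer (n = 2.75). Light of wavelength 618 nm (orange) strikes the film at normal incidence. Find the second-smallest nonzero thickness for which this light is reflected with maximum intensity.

319 nm

Ray reflecting at the top interface goes from n = 1.0 toward n = 1.94: a half-wave phase shift.
Ray reflecting at the bottom interface goes from n = 1.94 toward n = 2.75: a half-wave phase shift.
Zero or two π shifts → no net half-wave offset.
So the condition for constructive reflection is 2 n t = m λ.
The second-smallest nonzero thickness corresponds to m = 2: t = m λ / (2 n) = 2.00 × 618 / (2 × 1.94) = 319 nm.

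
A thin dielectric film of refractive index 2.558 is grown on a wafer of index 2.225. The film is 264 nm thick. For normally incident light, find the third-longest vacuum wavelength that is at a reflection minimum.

Ray reflecting at the top interface goes from n = 1.0 toward n = 2.558: a half-wave phase shift.
Bottom surface (2.558 → 2.225): reflection off a lower-index medium gives no phase shift.
The two reflections differ by half a wavelength.
With one net inversion, destructive interference in reflection requires 2 n t = m λ.
λ = 2 n t / m. The third-longest wavelength is m = 3: λ = 2 × 2.558 × 264 / 3.00 = 450 nm.

450 nm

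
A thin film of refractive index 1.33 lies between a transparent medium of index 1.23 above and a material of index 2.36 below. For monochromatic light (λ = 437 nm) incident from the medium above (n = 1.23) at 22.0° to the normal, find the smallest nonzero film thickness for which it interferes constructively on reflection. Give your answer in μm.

At the upper boundary (n = 1.23 to n = 1.33) the reflected ray undergoes a half-wave phase shift.
At the lower boundary (n = 1.33 to n = 2.36) the reflected ray undergoes a half-wave phase shift.
Zero or two π shifts → no net half-wave offset.
So the condition for constructive reflection is 2 n t cos θ_r = m λ.
Snell's law: 1.23 sin 22.0° = 1.33 sin θ_r → sin θ_r = 0.346, cos θ_r = 0.938.
Minimum nonzero at m = 1: t = λ / (2 n cos θ_r) = 437 / (2 × 1.33 × 0.938) = 175 nm.

0.175 μm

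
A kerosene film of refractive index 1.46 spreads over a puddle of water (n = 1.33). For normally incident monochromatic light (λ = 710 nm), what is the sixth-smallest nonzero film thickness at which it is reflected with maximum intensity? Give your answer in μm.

Top surface (1.0 → 1.46): reflection off a higher-index medium gives a half-wave phase shift.
Bottom surface (1.46 → 1.33): reflection off a lower-index medium gives no phase shift.
The two reflections differ by half a wavelength.
For bright reflection here: 2 n t = (m + ½) λ.
The sixth-smallest nonzero thickness corresponds to m = 5: t = (m + ½) λ / (2 n) = 5.50 × 710 / (2 × 1.46) = 1337 nm.

1.34 μm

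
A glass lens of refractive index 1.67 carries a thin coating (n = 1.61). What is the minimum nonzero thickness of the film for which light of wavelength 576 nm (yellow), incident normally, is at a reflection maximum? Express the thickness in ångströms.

Ray reflecting at the top interface goes from n = 1.0 toward n = 1.61: a half-wave phase shift.
Bottom surface (1.61 → 1.67): reflection off a higher-index medium gives a half-wave phase shift.
Zero or two π shifts → no net half-wave offset.
For strong reflection here: 2 n t = m λ.
Minimum nonzero at m = 1: t = λ / (2 n) = 576 / (2 × 1.61) = 179 nm.

1789 Å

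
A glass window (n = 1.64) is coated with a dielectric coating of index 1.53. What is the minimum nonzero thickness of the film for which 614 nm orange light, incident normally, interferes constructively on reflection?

At the upper boundary (n = 1.0 to n = 1.53) the reflected ray undergoes a half-wave phase shift.
At the lower boundary (n = 1.53 to n = 1.64) the reflected ray undergoes a half-wave phase shift.
Net: no relative phase inversion (both shifts match).
For bright reflection here: 2 n t = m λ.
Minimum nonzero at m = 1: t = λ / (2 n) = 614 / (2 × 1.53) = 201 nm.

201 nm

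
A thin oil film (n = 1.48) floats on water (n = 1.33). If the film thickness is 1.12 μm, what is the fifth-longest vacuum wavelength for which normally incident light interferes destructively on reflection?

Ray reflecting at the top interface goes from n = 1.0 toward n = 1.48: a half-wave phase shift.
Bottom surface (1.48 → 1.33): reflection off a lower-index medium gives no phase shift.
Exactly one π shift → a net half-wave offset.
For minimum reflection here: 2 n t = m λ.
λ = 2 n t / m. The fifth-longest wavelength is m = 5: λ = 2 × 1.48 × 1120 / 5.00 = 663 nm.

663 nm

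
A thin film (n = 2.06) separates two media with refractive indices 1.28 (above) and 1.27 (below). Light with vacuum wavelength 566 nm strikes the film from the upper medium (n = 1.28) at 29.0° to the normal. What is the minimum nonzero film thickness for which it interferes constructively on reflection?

Top surface (1.28 → 2.06): reflection off a higher-index medium gives a half-wave phase shift.
At the lower boundary (n = 2.06 to n = 1.27) the reflected ray undergoes no phase shift.
Exactly one π shift → a net half-wave offset.
With one net inversion, constructive interference in reflection requires 2 n t cos θ_r = (m + ½) λ.
Snell's law: 1.28 sin 29.0° = 2.06 sin θ_r → sin θ_r = 0.301, cos θ_r = 0.954.
Minimum at m = 0: t = λ / (4 n cos θ_r) = 566 / (4 × 2.06 × 0.954) = 72.0 nm.

72.0 nm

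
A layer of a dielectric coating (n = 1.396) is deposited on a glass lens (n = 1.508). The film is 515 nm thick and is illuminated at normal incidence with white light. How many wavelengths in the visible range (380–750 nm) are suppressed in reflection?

2

At the upper boundary (n = 1.0 to n = 1.396) the reflected ray undergoes a half-wave phase shift.
At the lower boundary (n = 1.396 to n = 1.508) the reflected ray undergoes a half-wave phase shift.
The two reflections carry the same phase change, so no net offset.
For dark reflection here: 2 n t = (m + ½) λ.
λ = 2 n t / (m + ½) = 1438 / (m + ½) nm.
m=1: 959 nm (IR); m=2: 575 nm (visible); m=3: 411 nm (visible); m=4: 320 nm (UV).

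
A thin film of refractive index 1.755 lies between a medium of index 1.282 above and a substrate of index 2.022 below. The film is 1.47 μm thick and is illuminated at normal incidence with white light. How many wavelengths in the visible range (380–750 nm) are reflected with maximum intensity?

7

At the upper boundary (n = 1.282 to n = 1.755) the reflected ray undergoes a half-wave phase shift.
At the lower boundary (n = 1.755 to n = 2.022) the reflected ray undergoes a half-wave phase shift.
Zero or two π shifts → no net half-wave offset.
For strong reflection here: 2 n t = m λ.
λ = 2 n t / m = 5160 / m nm.
m=6: 860 nm (IR); m=7: 737 nm (visible); m=8: 645 nm (visible); m=9: 573 nm (visible); m=10: 516 nm (visible); m=11: 469 nm (visible); m=12: 430 nm (visible); m=13: 397 nm (visible); m=14: 369 nm (UV).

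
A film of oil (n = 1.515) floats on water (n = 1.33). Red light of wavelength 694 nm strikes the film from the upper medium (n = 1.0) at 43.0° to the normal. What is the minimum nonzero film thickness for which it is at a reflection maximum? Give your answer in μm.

0.128 μm

At the upper boundary (n = 1.0 to n = 1.515) the reflected ray undergoes a half-wave phase shift.
Ray reflecting at the bottom interface goes from n = 1.515 toward n = 1.33: no phase shift.
The two reflections differ by half a wavelength.
With one net inversion, constructive interference in reflection requires 2 n t cos θ_r = (m + ½) λ.
Snell's law: 1.0 sin 43.0° = 1.515 sin θ_r → sin θ_r = 0.450, cos θ_r = 0.893.
Minimum at m = 0: t = λ / (4 n cos θ_r) = 694 / (4 × 1.515 × 0.893) = 128 nm.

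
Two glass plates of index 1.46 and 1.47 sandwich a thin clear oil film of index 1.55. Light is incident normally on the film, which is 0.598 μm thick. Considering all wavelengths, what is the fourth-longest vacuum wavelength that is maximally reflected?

Top surface (1.46 → 1.55): reflection off a higher-index medium gives a half-wave phase shift.
At the lower boundary (n = 1.55 to n = 1.47) the reflected ray undergoes no phase shift.
The two reflections differ by half a wavelength.
So the condition for constructive reflection is 2 n t = (m + ½) λ.
λ = 2 n t / (m + ½). The fourth-longest wavelength is m = 3: λ = 2 × 1.55 × 598 / 3.50 = 530 nm.

530 nm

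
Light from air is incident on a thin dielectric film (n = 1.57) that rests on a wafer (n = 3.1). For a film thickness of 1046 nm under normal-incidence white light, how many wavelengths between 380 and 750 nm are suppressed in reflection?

5

At the upper boundary (n = 1.0 to n = 1.57) the reflected ray undergoes a half-wave phase shift.
Bottom surface (1.57 → 3.1): reflection off a higher-index medium gives a half-wave phase shift.
Net: no relative phase inversion (both shifts match).
For minimum reflection here: 2 n t = (m + ½) λ.
λ = 2 n t / (m + ½) = 3284 / (m + ½) nm.
m=3: 938 nm (IR); m=4: 730 nm (visible); m=5: 597 nm (visible); m=6: 505 nm (visible); m=7: 438 nm (visible); m=8: 386 nm (visible); m=9: 346 nm (UV).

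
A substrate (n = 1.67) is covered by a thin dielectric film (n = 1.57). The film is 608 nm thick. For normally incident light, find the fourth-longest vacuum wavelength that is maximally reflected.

477 nm

Top surface (1.0 → 1.57): reflection off a higher-index medium gives a half-wave phase shift.
Ray reflecting at the bottom interface goes from n = 1.57 toward n = 1.67: a half-wave phase shift.
The two reflections carry the same phase change, so no net offset.
For maximum reflection here: 2 n t = m λ.
λ = 2 n t / m. The fourth-longest wavelength is m = 4: λ = 2 × 1.57 × 608 / 4.00 = 477 nm.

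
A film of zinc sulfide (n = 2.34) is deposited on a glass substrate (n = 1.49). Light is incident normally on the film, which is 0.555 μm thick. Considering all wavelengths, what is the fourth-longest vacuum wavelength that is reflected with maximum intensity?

742 nm

Ray reflecting at the top interface goes from n = 1.0 toward n = 2.34: a half-wave phase shift.
Bottom surface (2.34 → 1.49): reflection off a lower-index medium gives no phase shift.
Exactly one π shift → a net half-wave offset.
With one net inversion, constructive interference in reflection requires 2 n t = (m + ½) λ.
λ = 2 n t / (m + ½). The fourth-longest wavelength is m = 3: λ = 2 × 2.34 × 555 / 3.50 = 742 nm.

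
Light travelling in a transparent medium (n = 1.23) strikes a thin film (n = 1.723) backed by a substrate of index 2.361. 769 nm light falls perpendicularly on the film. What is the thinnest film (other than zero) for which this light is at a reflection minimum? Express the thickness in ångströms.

1116 Å

At the upper boundary (n = 1.23 to n = 1.723) the reflected ray undergoes a half-wave phase shift.
Ray reflecting at the bottom interface goes from n = 1.723 toward n = 2.361: a half-wave phase shift.
Zero or two π shifts → no net half-wave offset.
With no net inversion, destructive interference in reflection requires 2 n t = (m + ½) λ.
Minimum at m = 0: t = λ / (4 n) = 769 / (4 × 1.723) = 112 nm.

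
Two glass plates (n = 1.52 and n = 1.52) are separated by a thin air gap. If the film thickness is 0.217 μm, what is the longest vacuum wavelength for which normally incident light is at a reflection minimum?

Top surface (1.52 → 1.0): reflection off a lower-index medium gives no phase shift.
Bottom surface (1.0 → 1.52): reflection off a higher-index medium gives a half-wave phase shift.
Exactly one π shift → a net half-wave offset.
With one net inversion, destructive interference in reflection requires 2 n t = m λ.
λ = 2 n t / m. The longest wavelength is m = 1: λ = 2 × 1.0 × 217 / 1.00 = 434 nm.

434 nm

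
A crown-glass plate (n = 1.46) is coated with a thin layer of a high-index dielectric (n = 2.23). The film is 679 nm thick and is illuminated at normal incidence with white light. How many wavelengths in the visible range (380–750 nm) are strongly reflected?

Ray reflecting at the top interface goes from n = 1.0 toward n = 2.23: a half-wave phase shift.
At the lower boundary (n = 2.23 to n = 1.46) the reflected ray undergoes no phase shift.
The two reflections differ by half a wavelength.
For strong reflection here: 2 n t = (m + ½) λ.
λ = 2 n t / (m + ½) = 3028 / (m + ½) nm.
m=3: 865 nm (IR); m=4: 673 nm (visible); m=5: 551 nm (visible); m=6: 466 nm (visible); m=7: 404 nm (visible); m=8: 356 nm (UV).

4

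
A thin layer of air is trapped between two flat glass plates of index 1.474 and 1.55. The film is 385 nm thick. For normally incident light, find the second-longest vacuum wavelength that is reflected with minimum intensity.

385 nm

At the upper boundary (n = 1.474 to n = 1.0) the reflected ray undergoes no phase shift.
Ray reflecting at the bottom interface goes from n = 1.0 toward n = 1.55: a half-wave phase shift.
Net: one phase inversion between the two reflected rays.
With one net inversion, destructive interference in reflection requires 2 n t = m λ.
λ = 2 n t / m. The second-longest wavelength is m = 2: λ = 2 × 1.0 × 385 / 2.00 = 385 nm.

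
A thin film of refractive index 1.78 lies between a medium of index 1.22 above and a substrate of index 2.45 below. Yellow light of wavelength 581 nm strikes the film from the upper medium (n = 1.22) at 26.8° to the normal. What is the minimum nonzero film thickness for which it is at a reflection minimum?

Ray reflecting at the top interface goes from n = 1.22 toward n = 1.78: a half-wave phase shift.
Ray reflecting at the bottom interface goes from n = 1.78 toward n = 2.45: a half-wave phase shift.
The two reflections carry the same phase change, so no net offset.
So the condition for destructive reflection is 2 n t cos θ_r = (m + ½) λ.
Snell's law: 1.22 sin 26.8° = 1.78 sin θ_r → sin θ_r = 0.309, cos θ_r = 0.951.
Minimum at m = 0: t = λ / (4 n cos θ_r) = 581 / (4 × 1.78 × 0.951) = 85.8 nm.

85.8 nm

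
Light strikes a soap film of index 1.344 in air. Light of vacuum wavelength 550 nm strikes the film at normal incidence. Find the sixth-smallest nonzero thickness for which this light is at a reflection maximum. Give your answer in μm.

1.13 μm

At the upper boundary (n = 1.0 to n = 1.344) the reflected ray undergoes a half-wave phase shift.
Ray reflecting at the bottom interface goes from n = 1.344 toward n = 1.0: no phase shift.
Net: one phase inversion between the two reflected rays.
For maximum reflection here: 2 n t = (m + ½) λ.
The sixth-smallest nonzero thickness corresponds to m = 5: t = (m + ½) λ / (2 n) = 5.50 × 550 / (2 × 1.344) = 1125 nm.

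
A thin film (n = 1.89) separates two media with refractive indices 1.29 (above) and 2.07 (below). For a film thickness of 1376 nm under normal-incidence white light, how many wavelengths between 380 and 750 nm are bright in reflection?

7

Ray reflecting at the top interface goes from n = 1.29 toward n = 1.89: a half-wave phase shift.
Bottom surface (1.89 → 2.07): reflection off a higher-index medium gives a half-wave phase shift.
Net: no relative phase inversion (both shifts match).
For bright reflection here: 2 n t = m λ.
λ = 2 n t / m = 5201 / m nm.
m=6: 867 nm (IR); m=7: 743 nm (visible); m=8: 650 nm (visible); m=9: 578 nm (visible); m=10: 520 nm (visible); m=11: 473 nm (visible); m=12: 433 nm (visible); m=13: 400 nm (visible); m=14: 372 nm (UV).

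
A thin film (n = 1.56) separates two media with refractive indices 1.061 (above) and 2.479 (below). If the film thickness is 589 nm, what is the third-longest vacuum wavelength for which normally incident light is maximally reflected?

613 nm

Ray reflecting at the top interface goes from n = 1.061 toward n = 1.56: a half-wave phase shift.
Bottom surface (1.56 → 2.479): reflection off a higher-index medium gives a half-wave phase shift.
The two reflections carry the same phase change, so no net offset.
For strong reflection here: 2 n t = m λ.
λ = 2 n t / m. The third-longest wavelength is m = 3: λ = 2 × 1.56 × 589 / 3.00 = 613 nm.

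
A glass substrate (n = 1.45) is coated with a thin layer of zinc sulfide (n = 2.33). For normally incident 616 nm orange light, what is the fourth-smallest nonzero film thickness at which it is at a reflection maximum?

463 nm

Ray reflecting at the top interface goes from n = 1.0 toward n = 2.33: a half-wave phase shift.
Ray reflecting at the bottom interface goes from n = 2.33 toward n = 1.45: no phase shift.
Net: one phase inversion between the two reflected rays.
So the condition for constructive reflection is 2 n t = (m + ½) λ.
The fourth-smallest nonzero thickness corresponds to m = 3: t = (m + ½) λ / (2 n) = 3.50 × 616 / (2 × 2.33) = 463 nm.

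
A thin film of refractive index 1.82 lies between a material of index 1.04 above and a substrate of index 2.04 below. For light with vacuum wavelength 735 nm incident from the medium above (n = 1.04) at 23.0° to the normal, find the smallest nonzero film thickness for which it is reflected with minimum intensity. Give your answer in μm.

0.104 μm

Top surface (1.04 → 1.82): reflection off a higher-index medium gives a half-wave phase shift.
At the lower boundary (n = 1.82 to n = 2.04) the reflected ray undergoes a half-wave phase shift.
Net: no relative phase inversion (both shifts match).
For minimum reflection here: 2 n t cos θ_r = (m + ½) λ.
Snell's law: 1.04 sin 23.0° = 1.82 sin θ_r → sin θ_r = 0.223, cos θ_r = 0.975.
Minimum at m = 0: t = λ / (4 n cos θ_r) = 735 / (4 × 1.82 × 0.975) = 104 nm.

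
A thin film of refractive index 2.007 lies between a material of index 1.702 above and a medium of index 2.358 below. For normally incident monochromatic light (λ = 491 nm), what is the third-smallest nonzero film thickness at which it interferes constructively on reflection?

367 nm

Ray reflecting at the top interface goes from n = 1.702 toward n = 2.007: a half-wave phase shift.
Ray reflecting at the bottom interface goes from n = 2.007 toward n = 2.358: a half-wave phase shift.
Zero or two π shifts → no net half-wave offset.
For strong reflection here: 2 n t = m λ.
The third-smallest nonzero thickness corresponds to m = 3: t = m λ / (2 n) = 3.00 × 491 / (2 × 2.007) = 367 nm.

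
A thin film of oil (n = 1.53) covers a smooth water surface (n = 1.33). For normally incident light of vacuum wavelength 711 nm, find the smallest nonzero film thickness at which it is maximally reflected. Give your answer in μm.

Top surface (1.0 → 1.53): reflection off a higher-index medium gives a half-wave phase shift.
Ray reflecting at the bottom interface goes from n = 1.53 toward n = 1.33: no phase shift.
The two reflections differ by half a wavelength.
So the condition for constructive reflection is 2 n t = (m + ½) λ.
Minimum at m = 0: t = λ / (4 n) = 711 / (4 × 1.53) = 116 nm.

0.116 μm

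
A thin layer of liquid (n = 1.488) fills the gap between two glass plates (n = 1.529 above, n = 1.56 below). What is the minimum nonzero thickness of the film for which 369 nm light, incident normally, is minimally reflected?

124 nm

At the upper boundary (n = 1.529 to n = 1.488) the reflected ray undergoes no phase shift.
At the lower boundary (n = 1.488 to n = 1.56) the reflected ray undergoes a half-wave phase shift.
Net: one phase inversion between the two reflected rays.
So the condition for destructive reflection is 2 n t = m λ.
Minimum nonzero at m = 1: t = λ / (2 n) = 369 / (2 × 1.488) = 124 nm.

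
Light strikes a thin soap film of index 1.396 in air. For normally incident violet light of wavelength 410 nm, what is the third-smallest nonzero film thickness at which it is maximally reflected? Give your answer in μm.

At the upper boundary (n = 1.0 to n = 1.396) the reflected ray undergoes a half-wave phase shift.
Bottom surface (1.396 → 1.0): reflection off a lower-index medium gives no phase shift.
The two reflections differ by half a wavelength.
With one net inversion, constructive interference in reflection requires 2 n t = (m + ½) λ.
The third-smallest nonzero thickness corresponds to m = 2: t = (m + ½) λ / (2 n) = 2.50 × 410 / (2 × 1.396) = 367 nm.

0.367 μm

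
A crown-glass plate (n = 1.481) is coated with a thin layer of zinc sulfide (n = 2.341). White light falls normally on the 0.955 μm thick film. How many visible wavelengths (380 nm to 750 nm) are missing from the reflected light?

Ray reflecting at the top interface goes from n = 1.0 toward n = 2.341: a half-wave phase shift.
Ray reflecting at the bottom interface goes from n = 2.341 toward n = 1.481: no phase shift.
Exactly one π shift → a net half-wave offset.
So the condition for destructive reflection is 2 n t = m λ.
λ = 2 n t / m = 4471 / m nm.
m=5: 894 nm (IR); m=6: 745 nm (visible); m=7: 639 nm (visible); m=8: 559 nm (visible); m=9: 497 nm (visible); m=10: 447 nm (visible); m=11: 406 nm (visible); m=12: 373 nm (UV).

6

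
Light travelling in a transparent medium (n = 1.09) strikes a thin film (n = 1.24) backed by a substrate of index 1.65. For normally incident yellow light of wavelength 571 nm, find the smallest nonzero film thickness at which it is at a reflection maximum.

At the upper boundary (n = 1.09 to n = 1.24) the reflected ray undergoes a half-wave phase shift.
At the lower boundary (n = 1.24 to n = 1.65) the reflected ray undergoes a half-wave phase shift.
The two reflections carry the same phase change, so no net offset.
For bright reflection here: 2 n t = m λ.
Minimum nonzero at m = 1: t = λ / (2 n) = 571 / (2 × 1.24) = 230 nm.

230 nm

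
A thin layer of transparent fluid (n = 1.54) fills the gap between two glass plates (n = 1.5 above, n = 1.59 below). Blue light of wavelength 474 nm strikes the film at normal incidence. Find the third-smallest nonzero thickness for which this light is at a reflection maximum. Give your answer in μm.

0.462 μm

Ray reflecting at the top interface goes from n = 1.5 toward n = 1.54: a half-wave phase shift.
Ray reflecting at the bottom interface goes from n = 1.54 toward n = 1.59: a half-wave phase shift.
Zero or two π shifts → no net half-wave offset.
So the condition for constructive reflection is 2 n t = m λ.
The third-smallest nonzero thickness corresponds to m = 3: t = m λ / (2 n) = 3.00 × 474 / (2 × 1.54) = 462 nm.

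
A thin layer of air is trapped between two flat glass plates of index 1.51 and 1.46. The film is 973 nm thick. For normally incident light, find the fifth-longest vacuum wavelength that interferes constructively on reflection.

Top surface (1.51 → 1.0): reflection off a lower-index medium gives no phase shift.
Bottom surface (1.0 → 1.46): reflection off a higher-index medium gives a half-wave phase shift.
The two reflections differ by half a wavelength.
For strong reflection here: 2 n t = (m + ½) λ.
λ = 2 n t / (m + ½). The fifth-longest wavelength is m = 4: λ = 2 × 1.0 × 973 / 4.50 = 432 nm.

432 nm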